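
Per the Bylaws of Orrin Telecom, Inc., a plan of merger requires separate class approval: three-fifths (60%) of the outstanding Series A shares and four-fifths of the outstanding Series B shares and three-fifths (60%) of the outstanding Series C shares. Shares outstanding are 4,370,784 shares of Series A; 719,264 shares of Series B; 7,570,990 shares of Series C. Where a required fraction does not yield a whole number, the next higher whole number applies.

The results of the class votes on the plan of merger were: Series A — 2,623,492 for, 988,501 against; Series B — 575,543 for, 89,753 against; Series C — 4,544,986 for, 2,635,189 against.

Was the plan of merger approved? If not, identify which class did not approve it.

Approved — every class gave the required vote.

Series A: 3/5 of 4370784 = 2622470.40, rounded up to 2622471; 2,622,471 required, 2,623,492 in favor — approved.
Series B: 4/5 of 719264 = 575411.20, rounded up to 575412; 575,412 required, 575,543 in favor — approved.
Series C: 3/5 of 7570990 = 4542594; 4,542,594 required, 4,544,986 in favor — approved.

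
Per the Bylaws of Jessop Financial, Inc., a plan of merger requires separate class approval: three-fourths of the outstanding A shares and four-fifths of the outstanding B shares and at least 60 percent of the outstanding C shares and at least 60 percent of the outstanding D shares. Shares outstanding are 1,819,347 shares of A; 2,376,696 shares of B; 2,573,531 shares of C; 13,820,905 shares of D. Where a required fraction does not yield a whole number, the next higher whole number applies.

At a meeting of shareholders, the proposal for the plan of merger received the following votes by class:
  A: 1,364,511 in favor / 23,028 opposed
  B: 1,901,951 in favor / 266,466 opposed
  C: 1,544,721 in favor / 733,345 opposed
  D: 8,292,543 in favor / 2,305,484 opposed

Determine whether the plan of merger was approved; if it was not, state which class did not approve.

Approved — every class gave the required vote.

A: 3/4 of 1819347 = 1364510.25, rounded up to 1364511; 1,364,511 required, 1,364,511 in favor — approved.
B: 4/5 of 2376696 = 1901356.80, rounded up to 1901357; 1,901,357 required, 1,901,951 in favor — approved.
C: 3/5 of 2573531 = 1544118.60, rounded up to 1544119; 1,544,119 required, 1,544,721 in favor — approved.
D: 3/5 of 13820905 = 8292543; 8,292,543 required, 8,292,543 in favor — approved.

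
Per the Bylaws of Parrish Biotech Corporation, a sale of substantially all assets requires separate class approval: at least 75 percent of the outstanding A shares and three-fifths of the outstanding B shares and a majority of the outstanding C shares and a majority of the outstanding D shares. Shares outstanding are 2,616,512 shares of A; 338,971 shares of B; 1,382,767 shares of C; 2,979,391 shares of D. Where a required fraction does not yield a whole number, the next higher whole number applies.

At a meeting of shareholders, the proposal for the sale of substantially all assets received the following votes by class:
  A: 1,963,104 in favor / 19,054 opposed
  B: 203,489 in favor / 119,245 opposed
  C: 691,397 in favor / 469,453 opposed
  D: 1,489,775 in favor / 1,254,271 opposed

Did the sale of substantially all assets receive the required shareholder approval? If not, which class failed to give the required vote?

A: 3/4 of 2616512 = 1962384; 1,962,384 required, 1,963,104 in favor — approved.
B: 3/5 of 338971 = 203382.60, rounded up to 203383; 203,383 required, 203,489 in favor — approved.
C: a majority of 1382767 is 691384; 691,384 required, 691,397 in favor — approved.
D: a majority of 2979391 is 1489696; 1,489,696 required, 1,489,775 in favor — approved.

Approved — every class gave the required vote.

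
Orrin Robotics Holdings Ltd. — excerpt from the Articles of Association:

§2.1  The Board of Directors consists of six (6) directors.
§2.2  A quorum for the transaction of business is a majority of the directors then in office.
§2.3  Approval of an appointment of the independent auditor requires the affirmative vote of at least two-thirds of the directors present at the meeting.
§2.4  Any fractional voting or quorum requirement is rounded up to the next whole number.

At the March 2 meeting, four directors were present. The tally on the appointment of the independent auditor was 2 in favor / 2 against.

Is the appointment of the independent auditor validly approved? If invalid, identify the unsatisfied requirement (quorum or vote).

Quorum: 4 present; quorum is 4. Satisfied.
Vote: the appointment of the independent auditor requires two-thirds of the directors present (4). 2/3 of 4 = 2.67, rounded up to 3, so 3 affirmative votes are needed; 2 voted in favor. Not satisfied.

Invalid — vote requirement not satisfied.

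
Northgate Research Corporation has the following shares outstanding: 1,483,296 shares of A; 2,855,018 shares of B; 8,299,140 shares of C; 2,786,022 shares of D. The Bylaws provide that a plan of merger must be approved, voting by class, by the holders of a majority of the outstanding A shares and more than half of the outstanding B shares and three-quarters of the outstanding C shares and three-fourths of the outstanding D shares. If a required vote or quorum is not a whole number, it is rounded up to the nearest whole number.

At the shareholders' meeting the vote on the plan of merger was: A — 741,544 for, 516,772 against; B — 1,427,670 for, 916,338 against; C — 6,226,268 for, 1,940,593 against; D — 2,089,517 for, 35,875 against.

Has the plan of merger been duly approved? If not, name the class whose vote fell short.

A: a majority of 1483296 is 741649; 741,649 required, 741,544 in favor — not approved.
B: a majority of 2855018 is 1427510; 1,427,510 required, 1,427,670 in favor — approved.
C: 3/4 of 8299140 = 6224355; 6,224,355 required, 6,226,268 in favor — approved.
D: 3/4 of 2786022 = 2089516.50, rounded up to 2089517; 2,089,517 required, 2,089,517 in favor — approved.

Not approved — the A shares did not give the required vote.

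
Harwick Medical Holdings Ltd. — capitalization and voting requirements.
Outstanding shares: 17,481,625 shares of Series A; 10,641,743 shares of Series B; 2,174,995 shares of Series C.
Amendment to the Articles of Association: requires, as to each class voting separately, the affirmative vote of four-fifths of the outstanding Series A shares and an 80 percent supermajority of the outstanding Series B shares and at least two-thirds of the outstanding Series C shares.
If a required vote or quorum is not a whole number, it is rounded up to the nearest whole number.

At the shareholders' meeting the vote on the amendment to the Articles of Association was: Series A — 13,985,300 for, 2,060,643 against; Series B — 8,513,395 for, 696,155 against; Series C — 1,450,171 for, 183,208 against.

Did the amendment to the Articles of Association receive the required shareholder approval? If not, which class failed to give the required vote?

Series A: 4/5 of 17481625 = 13985300; 13,985,300 required, 13,985,300 in favor — approved.
Series B: 4/5 of 10641743 = 8513394.40, rounded up to 8513395; 8,513,395 required, 8,513,395 in favor — approved.
Series C: 2/3 of 2174995 = 1449996.67, rounded up to 1449997; 1,449,997 required, 1,450,171 in favor — approved.

Approved — every class gave the required vote.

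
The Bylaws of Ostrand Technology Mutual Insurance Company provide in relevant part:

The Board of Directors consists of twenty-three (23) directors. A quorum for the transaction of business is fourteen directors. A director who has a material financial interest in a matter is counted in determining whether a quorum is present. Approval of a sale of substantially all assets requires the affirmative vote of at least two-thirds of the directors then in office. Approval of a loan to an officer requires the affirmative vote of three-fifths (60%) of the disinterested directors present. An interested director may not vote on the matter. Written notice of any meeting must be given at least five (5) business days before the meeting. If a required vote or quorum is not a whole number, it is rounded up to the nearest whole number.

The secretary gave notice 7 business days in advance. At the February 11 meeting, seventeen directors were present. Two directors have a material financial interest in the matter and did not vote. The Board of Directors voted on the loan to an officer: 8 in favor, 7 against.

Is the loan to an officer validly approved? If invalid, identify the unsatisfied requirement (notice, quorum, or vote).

Notice: 7 business days given; 5 required (7 ≥ 5). Satisfied.
Quorum: 17 present (interested directors count toward quorum); quorum is 14. Satisfied.
Vote: the loan to an officer requires three-fifths of the disinterested directors present (17 − 2 = 15). 3/5 of 15 = 9, so 9 affirmative votes are needed; 8 voted in favor. Not satisfied.

Invalid — vote requirement not satisfied.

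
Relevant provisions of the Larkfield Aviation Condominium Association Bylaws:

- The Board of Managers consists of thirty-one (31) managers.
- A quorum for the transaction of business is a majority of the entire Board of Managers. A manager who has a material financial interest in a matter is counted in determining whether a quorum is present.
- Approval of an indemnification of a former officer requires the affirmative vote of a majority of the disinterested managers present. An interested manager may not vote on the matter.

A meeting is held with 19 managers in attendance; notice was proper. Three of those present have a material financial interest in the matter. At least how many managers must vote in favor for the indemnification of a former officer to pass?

9

The indemnification of a former officer requires a majority of the disinterested managers present (19 − 3 = 16).
A majority of 16 is 9.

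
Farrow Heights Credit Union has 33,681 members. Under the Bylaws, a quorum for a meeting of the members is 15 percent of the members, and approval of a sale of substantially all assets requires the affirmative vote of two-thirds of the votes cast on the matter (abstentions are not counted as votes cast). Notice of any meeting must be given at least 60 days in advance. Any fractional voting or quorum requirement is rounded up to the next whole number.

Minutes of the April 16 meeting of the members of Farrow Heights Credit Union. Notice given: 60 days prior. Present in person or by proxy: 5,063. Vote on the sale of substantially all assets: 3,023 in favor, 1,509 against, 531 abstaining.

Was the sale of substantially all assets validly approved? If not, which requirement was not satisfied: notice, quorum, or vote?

Notice: 60 days given; 60 required. Satisfied.
Quorum: 15% of 33,681 = 5,052.15, rounded up to 5,053; 5,063 present. Satisfied.
Vote: requires two-thirds of the votes cast (5,063 − 531 abstaining = 4,532); 2/3 of 4532 = 3021.33, rounded up to 3022, so 3,022 needed; 3,023 in favor. Satisfied.

Valid — all requirements satisfied.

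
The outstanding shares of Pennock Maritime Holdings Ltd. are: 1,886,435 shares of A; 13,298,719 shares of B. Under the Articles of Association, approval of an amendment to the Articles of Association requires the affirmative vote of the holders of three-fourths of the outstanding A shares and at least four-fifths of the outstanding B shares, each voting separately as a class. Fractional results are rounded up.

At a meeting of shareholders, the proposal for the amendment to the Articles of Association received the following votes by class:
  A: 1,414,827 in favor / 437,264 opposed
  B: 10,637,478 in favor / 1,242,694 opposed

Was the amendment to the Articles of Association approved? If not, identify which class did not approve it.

A: 3/4 of 1886435 = 1414826.25, rounded up to 1414827; 1,414,827 required, 1,414,827 in favor — approved.
B: 4/5 of 13298719 = 10638975.20, rounded up to 10638976; 10,638,976 required, 10,637,478 in favor — not approved.

Not approved — the B shares did not give the required vote.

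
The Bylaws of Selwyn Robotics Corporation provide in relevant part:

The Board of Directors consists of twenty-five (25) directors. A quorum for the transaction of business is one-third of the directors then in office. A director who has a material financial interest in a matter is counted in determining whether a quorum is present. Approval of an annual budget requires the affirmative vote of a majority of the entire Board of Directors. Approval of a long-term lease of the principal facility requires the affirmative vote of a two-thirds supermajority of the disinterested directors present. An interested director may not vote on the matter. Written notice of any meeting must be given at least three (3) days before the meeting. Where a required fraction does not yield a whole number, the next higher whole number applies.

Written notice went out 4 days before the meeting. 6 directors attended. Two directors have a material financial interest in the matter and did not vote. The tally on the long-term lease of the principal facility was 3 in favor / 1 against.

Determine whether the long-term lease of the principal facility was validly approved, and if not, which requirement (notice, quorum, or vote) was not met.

Notice: 4 days given; 3 required (4 ≥ 3). Satisfied.
Quorum: 6 present (interested directors count toward quorum); quorum is 9. Not satisfied.
Vote: the long-term lease of the principal facility requires two-thirds of the disinterested directors present (6 − 2 = 4). 2/3 of 4 = 2.67, rounded up to 3, so 3 affirmative votes are needed; 3 voted in favor. Satisfied. (Moot — without a quorum no business can be validly transacted.)

Invalid — quorum requirement not satisfied.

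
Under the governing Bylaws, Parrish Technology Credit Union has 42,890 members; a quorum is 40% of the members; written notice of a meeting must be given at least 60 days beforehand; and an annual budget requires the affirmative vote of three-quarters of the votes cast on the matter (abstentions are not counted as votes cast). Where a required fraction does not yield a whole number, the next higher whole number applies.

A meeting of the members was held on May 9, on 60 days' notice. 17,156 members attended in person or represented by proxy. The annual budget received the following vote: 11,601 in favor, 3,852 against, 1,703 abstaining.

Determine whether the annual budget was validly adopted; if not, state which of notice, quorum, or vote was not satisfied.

Valid — all requirements satisfied.

Notice: 60 days given; 60 required. Satisfied.
Quorum: 40% of 42,890 = 17,156; 17,156 present. Satisfied.
Vote: requires three-fourths of the votes cast (17,156 − 1,703 abstaining = 15,453); 3/4 of 15453 = 11589.75, rounded up to 11590, so 11,590 needed; 11,601 in favor. Satisfied.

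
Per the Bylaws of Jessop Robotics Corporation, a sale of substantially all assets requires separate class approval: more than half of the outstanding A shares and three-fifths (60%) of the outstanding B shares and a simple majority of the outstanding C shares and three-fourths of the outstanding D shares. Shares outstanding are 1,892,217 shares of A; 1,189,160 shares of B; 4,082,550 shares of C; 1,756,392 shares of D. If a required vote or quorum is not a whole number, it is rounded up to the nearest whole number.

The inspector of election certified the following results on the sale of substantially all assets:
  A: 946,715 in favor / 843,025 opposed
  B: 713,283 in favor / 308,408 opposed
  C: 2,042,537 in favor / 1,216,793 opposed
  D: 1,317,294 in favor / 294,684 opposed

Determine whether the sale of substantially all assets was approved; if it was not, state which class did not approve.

Not approved — the B shares did not give the required vote.

A: a majority of 1892217 is 946109; 946,109 required, 946,715 in favor — approved.
B: 3/5 of 1189160 = 713496; 713,496 required, 713,283 in favor — not approved.
C: a majority of 4082550 is 2041276; 2,041,276 required, 2,042,537 in favor — approved.
D: 3/4 of 1756392 = 1317294; 1,317,294 required, 1,317,294 in favor — approved.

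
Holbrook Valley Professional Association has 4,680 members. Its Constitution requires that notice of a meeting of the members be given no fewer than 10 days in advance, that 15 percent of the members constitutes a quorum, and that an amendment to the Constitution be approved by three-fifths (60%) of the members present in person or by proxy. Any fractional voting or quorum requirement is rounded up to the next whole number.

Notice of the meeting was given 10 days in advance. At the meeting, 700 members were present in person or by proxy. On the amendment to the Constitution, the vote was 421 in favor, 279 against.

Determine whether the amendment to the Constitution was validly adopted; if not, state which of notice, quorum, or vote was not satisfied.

Notice: 10 days given; 10 required. Satisfied.
Quorum: 15% of 4,680 = 702; 700 present. Not satisfied.
Vote: requires three-fifths of those present (700); 3/5 of 700 = 420, so 420 needed; 421 in favor. Satisfied.

Invalid — quorum requirement not satisfied.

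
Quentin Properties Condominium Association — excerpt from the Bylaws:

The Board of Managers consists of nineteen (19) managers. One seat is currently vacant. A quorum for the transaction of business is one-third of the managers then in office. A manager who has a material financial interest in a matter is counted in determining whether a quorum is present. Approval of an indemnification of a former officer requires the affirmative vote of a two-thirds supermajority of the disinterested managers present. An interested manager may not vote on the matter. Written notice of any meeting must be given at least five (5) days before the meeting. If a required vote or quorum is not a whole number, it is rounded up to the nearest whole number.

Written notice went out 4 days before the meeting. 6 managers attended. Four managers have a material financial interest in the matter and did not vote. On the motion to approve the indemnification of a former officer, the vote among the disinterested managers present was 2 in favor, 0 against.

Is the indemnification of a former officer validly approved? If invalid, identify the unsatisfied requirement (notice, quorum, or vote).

Notice: 4 days given; 5 required (4 < 5). Not satisfied.
Quorum: 6 present (interested managers count toward quorum); quorum is 6. Satisfied.
Vote: the indemnification of a former officer requires two-thirds of the disinterested managers present (6 − 4 = 2). 2/3 of 2 = 1.33, rounded up to 2, so 2 affirmative votes are needed; 2 voted in favor. Satisfied.

Invalid — notice requirement not satisfied.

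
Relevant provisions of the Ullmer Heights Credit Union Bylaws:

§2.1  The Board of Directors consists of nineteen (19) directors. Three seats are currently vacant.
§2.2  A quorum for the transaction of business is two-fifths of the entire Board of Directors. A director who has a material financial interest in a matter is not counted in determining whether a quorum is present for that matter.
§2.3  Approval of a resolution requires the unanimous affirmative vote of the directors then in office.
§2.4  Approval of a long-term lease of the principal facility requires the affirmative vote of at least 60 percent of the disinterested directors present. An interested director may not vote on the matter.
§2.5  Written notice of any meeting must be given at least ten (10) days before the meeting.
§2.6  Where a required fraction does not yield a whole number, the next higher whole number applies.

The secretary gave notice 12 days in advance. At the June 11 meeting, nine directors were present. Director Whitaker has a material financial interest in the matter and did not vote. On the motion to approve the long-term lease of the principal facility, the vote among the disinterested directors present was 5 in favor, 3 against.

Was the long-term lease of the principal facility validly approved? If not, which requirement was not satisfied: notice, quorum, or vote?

Notice: 12 days given; 10 required (12 ≥ 10). Satisfied.
Quorum: 9 present, but the 1 interested director does not count, leaving 8. Quorum is 8. Satisfied.
Vote: the long-term lease of the principal facility requires three-fifths of the disinterested directors present (9 − 1 = 8). 3/5 of 8 = 4.80, rounded up to 5, so 5 affirmative votes are needed; 5 voted in favor. Satisfied.

Valid — all requirements satisfied.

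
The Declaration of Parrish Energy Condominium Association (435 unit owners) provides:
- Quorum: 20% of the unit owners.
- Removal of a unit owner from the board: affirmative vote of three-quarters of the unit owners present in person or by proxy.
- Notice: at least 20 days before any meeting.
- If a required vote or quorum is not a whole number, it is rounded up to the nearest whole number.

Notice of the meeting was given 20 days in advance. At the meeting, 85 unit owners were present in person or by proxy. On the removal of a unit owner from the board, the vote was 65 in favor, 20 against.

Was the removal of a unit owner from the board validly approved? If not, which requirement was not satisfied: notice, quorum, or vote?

Notice: 20 days given; 20 required. Satisfied.
Quorum: 20% of 435 = 87; 85 present. Not satisfied.
Vote: requires three-fourths of those present (85); 3/4 of 85 = 63.75, rounded up to 64, so 64 needed; 65 in favor. Satisfied.

Invalid — quorum requirement not satisfied.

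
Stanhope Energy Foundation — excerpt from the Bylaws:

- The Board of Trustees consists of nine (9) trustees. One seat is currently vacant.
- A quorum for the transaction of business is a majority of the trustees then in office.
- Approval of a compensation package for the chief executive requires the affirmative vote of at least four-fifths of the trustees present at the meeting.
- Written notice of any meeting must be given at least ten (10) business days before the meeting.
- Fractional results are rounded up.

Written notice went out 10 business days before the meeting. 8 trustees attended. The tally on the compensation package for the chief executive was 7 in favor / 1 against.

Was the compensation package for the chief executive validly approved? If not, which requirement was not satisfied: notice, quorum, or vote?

Valid — all requirements satisfied.

Notice: 10 business days given; 10 required (10 ≥ 10). Satisfied.
Quorum: 8 present; quorum is 5. Satisfied.
Vote: the compensation package for the chief executive requires four-fifths of the trustees present (8). 4/5 of 8 = 6.40, rounded up to 7, so 7 affirmative votes are needed; 7 voted in favor. Satisfied.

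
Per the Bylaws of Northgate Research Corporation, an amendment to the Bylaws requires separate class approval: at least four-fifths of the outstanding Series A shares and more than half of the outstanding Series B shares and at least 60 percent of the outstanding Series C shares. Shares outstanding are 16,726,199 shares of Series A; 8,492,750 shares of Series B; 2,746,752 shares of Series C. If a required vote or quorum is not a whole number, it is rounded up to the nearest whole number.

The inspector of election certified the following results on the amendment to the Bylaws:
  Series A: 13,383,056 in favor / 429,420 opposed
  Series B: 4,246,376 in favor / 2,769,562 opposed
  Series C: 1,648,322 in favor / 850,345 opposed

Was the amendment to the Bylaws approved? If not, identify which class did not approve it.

Approved — every class gave the required vote.

Series A: 4/5 of 16726199 = 13380959.20, rounded up to 13380960; 13,380,960 required, 13,383,056 in favor — approved.
Series B: a majority of 8492750 is 4246376; 4,246,376 required, 4,246,376 in favor — approved.
Series C: 3/5 of 2746752 = 1648051.20, rounded up to 1648052; 1,648,052 required, 1,648,322 in favor — approved.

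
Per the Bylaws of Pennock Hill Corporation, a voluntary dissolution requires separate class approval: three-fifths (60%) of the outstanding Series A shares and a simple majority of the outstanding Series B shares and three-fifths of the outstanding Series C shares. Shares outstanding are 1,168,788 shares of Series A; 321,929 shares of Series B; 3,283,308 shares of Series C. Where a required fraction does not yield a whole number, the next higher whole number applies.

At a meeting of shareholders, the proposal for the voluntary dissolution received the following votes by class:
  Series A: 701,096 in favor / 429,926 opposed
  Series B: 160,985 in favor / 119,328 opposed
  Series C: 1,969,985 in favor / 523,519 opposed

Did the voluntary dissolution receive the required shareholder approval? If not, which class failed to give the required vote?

Not approved — the Series A shares did not give the required vote.

Series A: 3/5 of 1168788 = 701272.80, rounded up to 701273; 701,273 required, 701,096 in favor — not approved.
Series B: a majority of 321929 is 160965; 160,965 required, 160,985 in favor — approved.
Series C: 3/5 of 3283308 = 1969984.80, rounded up to 1969985; 1,969,985 required, 1,969,985 in favor — approved.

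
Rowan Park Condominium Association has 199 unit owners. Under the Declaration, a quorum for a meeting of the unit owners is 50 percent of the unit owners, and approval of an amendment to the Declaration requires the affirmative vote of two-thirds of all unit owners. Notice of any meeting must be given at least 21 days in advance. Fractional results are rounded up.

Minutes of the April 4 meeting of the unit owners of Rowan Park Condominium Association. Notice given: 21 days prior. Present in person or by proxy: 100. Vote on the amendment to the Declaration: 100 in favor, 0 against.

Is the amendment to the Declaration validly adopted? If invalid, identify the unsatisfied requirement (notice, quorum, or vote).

Notice: 21 days given; 21 required. Satisfied.
Quorum: 50% of 199 = 99.50, rounded up to 100; 100 present. Satisfied.
Vote: requires two-thirds of all unit owners (199); 2/3 of 199 = 132.67, rounded up to 133, so 133 needed; 100 in favor. Not satisfied.

Invalid — vote requirement not satisfied.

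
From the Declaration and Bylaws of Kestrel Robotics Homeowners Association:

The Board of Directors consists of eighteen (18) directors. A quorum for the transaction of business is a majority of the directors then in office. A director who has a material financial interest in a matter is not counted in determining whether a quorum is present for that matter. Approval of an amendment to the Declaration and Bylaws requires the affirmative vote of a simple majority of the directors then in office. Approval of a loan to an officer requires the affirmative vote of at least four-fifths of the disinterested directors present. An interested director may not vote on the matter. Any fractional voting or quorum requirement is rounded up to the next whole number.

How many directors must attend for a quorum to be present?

A majority of 18 is 10.

10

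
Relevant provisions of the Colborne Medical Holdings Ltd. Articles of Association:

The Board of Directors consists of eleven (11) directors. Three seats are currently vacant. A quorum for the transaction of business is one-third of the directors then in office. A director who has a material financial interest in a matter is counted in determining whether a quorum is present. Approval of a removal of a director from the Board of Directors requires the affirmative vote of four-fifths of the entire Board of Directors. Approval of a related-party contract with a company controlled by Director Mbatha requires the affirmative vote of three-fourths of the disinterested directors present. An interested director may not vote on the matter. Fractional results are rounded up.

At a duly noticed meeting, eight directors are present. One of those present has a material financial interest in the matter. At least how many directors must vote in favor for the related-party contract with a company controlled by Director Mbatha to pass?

6

The related-party contract with a company controlled by Director Mbatha requires three-fourths of the disinterested directors present (8 − 1 = 7).
3/4 of 7 = 5.25, rounded up to 6.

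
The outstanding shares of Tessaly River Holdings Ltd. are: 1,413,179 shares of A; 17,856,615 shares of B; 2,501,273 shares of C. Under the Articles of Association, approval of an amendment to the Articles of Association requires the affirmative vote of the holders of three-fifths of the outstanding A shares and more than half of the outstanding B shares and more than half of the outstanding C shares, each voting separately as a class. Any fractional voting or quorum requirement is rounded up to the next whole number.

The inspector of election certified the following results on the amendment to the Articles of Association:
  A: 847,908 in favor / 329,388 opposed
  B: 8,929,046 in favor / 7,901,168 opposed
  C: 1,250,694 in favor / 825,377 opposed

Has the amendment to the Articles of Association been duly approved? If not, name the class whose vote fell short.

A: 3/5 of 1413179 = 847907.40, rounded up to 847908; 847,908 required, 847,908 in favor — approved.
B: a majority of 17856615 is 8928308; 8,928,308 required, 8,929,046 in favor — approved.
C: a majority of 2501273 is 1250637; 1,250,637 required, 1,250,694 in favor — approved.

Approved — every class gave the required vote.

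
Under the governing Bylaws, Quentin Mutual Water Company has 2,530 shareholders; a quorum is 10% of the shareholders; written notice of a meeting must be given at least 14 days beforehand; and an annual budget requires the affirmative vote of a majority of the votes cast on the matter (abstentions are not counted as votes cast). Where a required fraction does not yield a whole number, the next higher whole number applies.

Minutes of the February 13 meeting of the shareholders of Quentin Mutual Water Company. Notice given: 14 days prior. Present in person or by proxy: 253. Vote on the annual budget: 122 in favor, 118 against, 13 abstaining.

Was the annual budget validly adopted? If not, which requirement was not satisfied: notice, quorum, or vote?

Valid — all requirements satisfied.

Notice: 14 days given; 14 required. Satisfied.
Quorum: 10% of 2,530 = 253; 253 present. Satisfied.
Vote: requires a majority of the votes cast (253 − 13 abstaining = 240); a majority of 240 is 121, so 121 needed; 122 in favor. Satisfied.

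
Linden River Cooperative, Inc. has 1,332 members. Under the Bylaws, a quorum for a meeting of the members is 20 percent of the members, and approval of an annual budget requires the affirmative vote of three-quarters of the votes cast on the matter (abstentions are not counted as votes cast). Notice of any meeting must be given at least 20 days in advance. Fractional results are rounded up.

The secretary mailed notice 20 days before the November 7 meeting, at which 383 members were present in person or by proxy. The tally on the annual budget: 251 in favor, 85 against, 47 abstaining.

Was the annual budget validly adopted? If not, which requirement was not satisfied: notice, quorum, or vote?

Notice: 20 days given; 20 required. Satisfied.
Quorum: 20% of 1,332 = 266.40, rounded up to 267; 383 present. Satisfied.
Vote: requires three-fourths of the votes cast (383 − 47 abstaining = 336); 3/4 of 336 = 252, so 252 needed; 251 in favor. Not satisfied.

Invalid — vote requirement not satisfied.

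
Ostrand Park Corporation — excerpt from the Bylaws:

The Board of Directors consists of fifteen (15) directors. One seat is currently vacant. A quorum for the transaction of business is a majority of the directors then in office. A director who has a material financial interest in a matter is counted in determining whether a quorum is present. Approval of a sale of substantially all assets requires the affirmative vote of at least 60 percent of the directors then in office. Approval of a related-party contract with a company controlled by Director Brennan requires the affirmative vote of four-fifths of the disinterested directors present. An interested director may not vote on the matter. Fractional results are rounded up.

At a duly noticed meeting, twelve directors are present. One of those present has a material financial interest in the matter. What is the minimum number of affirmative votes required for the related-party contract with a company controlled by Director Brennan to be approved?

9

The related-party contract with a company controlled by Director Brennan requires four-fifths of the disinterested directors present (12 − 1 = 11).
4/5 of 11 = 8.80, rounded up to 9.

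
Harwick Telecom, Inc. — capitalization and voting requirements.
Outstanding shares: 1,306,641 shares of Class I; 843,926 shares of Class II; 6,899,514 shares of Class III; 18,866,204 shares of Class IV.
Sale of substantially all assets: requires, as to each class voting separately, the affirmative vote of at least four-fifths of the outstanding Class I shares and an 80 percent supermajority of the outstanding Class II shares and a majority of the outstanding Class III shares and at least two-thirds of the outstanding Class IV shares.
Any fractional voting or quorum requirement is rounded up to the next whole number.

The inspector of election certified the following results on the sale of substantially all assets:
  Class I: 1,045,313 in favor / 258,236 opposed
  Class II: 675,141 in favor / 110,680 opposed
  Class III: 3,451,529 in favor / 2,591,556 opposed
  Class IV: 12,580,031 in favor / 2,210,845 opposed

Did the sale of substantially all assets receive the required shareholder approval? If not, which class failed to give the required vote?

Class I: 4/5 of 1306641 = 1045312.80, rounded up to 1045313; 1,045,313 required, 1,045,313 in favor — approved.
Class II: 4/5 of 843926 = 675140.80, rounded up to 675141; 675,141 required, 675,141 in favor — approved.
Class III: a majority of 6899514 is 3449758; 3,449,758 required, 3,451,529 in favor — approved.
Class IV: 2/3 of 18866204 = 12577469.33, rounded up to 12577470; 12,577,470 required, 12,580,031 in favor — approved.

Approved — every class gave the required vote.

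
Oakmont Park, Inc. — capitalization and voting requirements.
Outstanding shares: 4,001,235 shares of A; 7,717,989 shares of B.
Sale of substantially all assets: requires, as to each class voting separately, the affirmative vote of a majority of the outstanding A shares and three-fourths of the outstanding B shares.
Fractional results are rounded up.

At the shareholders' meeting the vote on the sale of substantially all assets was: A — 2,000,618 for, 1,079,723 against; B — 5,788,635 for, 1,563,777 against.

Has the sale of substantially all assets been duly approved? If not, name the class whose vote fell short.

A: a majority of 4001235 is 2000618; 2,000,618 required, 2,000,618 in favor — approved.
B: 3/4 of 7717989 = 5788491.75, rounded up to 5788492; 5,788,492 required, 5,788,635 in favor — approved.

Approved — every class gave the required vote.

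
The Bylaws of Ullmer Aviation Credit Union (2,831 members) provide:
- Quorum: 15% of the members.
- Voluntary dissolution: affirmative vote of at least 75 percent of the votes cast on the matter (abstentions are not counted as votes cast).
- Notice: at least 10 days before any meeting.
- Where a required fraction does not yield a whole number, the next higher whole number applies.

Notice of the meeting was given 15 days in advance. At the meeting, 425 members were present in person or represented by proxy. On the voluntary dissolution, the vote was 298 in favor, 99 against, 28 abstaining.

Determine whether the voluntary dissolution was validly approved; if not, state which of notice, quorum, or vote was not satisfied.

Notice: 15 days given; 10 required. Satisfied.
Quorum: 15% of 2,831 = 424.65, rounded up to 425; 425 present. Satisfied.
Vote: requires three-fourths of the votes cast (425 − 28 abstaining = 397); 3/4 of 397 = 297.75, rounded up to 298, so 298 needed; 298 in favor. Satisfied.

Valid — all requirements satisfied.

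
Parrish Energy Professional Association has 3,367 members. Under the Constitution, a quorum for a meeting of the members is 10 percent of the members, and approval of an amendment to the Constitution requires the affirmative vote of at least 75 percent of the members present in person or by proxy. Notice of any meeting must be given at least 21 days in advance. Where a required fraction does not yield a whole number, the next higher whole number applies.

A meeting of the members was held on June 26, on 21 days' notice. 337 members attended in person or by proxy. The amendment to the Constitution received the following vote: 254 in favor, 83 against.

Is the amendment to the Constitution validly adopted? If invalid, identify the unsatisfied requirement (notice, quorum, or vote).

Notice: 21 days given; 21 required. Satisfied.
Quorum: 10% of 3,367 = 336.70, rounded up to 337; 337 present. Satisfied.
Vote: requires three-fourths of those present (337); 3/4 of 337 = 252.75, rounded up to 253, so 253 needed; 254 in favor. Satisfied.

Valid — all requirements satisfied.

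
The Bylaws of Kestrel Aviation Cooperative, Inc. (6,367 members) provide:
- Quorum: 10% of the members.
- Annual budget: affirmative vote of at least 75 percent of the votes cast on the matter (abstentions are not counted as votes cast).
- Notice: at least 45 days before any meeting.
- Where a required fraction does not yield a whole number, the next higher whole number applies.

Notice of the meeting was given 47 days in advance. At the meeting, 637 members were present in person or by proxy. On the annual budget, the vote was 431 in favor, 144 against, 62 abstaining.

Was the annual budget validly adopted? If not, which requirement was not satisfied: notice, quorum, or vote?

Notice: 47 days given; 45 required. Satisfied.
Quorum: 10% of 6,367 = 636.70, rounded up to 637; 637 present. Satisfied.
Vote: requires three-fourths of the votes cast (637 − 62 abstaining = 575); 3/4 of 575 = 431.25, rounded up to 432, so 432 needed; 431 in favor. Not satisfied.

Invalid — vote requirement not satisfied.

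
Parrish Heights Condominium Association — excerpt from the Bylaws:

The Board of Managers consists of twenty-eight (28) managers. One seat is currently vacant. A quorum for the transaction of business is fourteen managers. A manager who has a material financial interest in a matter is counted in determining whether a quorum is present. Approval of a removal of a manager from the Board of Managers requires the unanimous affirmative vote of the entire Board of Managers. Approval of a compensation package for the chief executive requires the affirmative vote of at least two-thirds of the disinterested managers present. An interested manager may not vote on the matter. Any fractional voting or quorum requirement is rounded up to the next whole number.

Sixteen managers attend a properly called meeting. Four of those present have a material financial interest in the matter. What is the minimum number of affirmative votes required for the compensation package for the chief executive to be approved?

The compensation package for the chief executive requires two-thirds of the disinterested managers present (16 − 4 = 12).
2/3 of 12 = 8.

8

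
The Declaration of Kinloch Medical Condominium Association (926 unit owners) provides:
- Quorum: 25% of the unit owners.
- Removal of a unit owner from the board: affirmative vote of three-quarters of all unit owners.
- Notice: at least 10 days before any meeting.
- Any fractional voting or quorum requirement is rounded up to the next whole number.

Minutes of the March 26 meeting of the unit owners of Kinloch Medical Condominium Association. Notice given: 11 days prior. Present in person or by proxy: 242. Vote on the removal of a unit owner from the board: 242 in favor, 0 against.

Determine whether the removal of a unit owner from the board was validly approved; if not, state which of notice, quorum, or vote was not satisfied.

Invalid — vote requirement not satisfied.

Notice: 11 days given; 10 required. Satisfied.
Quorum: 25% of 926 = 231.50, rounded up to 232; 242 present. Satisfied.
Vote: requires three-fourths of all unit owners (926); 3/4 of 926 = 694.50, rounded up to 695, so 695 needed; 242 in favor. Not satisfied.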